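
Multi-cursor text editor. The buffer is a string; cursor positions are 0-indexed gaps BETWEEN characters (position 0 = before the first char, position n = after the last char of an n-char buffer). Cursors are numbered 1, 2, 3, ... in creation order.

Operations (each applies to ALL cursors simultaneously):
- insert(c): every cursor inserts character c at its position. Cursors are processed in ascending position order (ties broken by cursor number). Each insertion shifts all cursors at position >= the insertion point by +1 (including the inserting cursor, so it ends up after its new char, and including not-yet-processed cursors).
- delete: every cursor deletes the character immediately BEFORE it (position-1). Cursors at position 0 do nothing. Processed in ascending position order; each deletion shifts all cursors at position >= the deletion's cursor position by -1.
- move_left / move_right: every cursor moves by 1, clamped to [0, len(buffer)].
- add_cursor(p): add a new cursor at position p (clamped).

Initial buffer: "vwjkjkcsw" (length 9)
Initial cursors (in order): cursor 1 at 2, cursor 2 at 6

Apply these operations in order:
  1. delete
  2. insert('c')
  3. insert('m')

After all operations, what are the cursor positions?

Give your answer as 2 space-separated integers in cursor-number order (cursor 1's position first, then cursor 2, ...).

Answer: 3 8

Derivation:
After op 1 (delete): buffer="vjkjcsw" (len 7), cursors c1@1 c2@4, authorship .......
After op 2 (insert('c')): buffer="vcjkjccsw" (len 9), cursors c1@2 c2@6, authorship .1...2...
After op 3 (insert('m')): buffer="vcmjkjcmcsw" (len 11), cursors c1@3 c2@8, authorship .11...22...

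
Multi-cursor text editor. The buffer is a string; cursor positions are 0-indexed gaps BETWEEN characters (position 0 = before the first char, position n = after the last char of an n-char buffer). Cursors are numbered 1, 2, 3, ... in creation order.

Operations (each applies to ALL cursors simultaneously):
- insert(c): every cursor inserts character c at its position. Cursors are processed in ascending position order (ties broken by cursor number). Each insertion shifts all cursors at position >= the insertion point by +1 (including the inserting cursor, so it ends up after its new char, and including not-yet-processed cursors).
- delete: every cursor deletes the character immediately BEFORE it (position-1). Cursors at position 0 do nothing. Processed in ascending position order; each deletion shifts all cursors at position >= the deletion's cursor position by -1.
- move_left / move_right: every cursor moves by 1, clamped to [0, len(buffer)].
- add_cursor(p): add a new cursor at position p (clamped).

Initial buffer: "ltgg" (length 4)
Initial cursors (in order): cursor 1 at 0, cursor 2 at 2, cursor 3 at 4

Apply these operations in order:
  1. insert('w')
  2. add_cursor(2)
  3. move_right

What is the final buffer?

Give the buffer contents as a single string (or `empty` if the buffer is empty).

After op 1 (insert('w')): buffer="wltwggw" (len 7), cursors c1@1 c2@4 c3@7, authorship 1..2..3
After op 2 (add_cursor(2)): buffer="wltwggw" (len 7), cursors c1@1 c4@2 c2@4 c3@7, authorship 1..2..3
After op 3 (move_right): buffer="wltwggw" (len 7), cursors c1@2 c4@3 c2@5 c3@7, authorship 1..2..3

Answer: wltwggw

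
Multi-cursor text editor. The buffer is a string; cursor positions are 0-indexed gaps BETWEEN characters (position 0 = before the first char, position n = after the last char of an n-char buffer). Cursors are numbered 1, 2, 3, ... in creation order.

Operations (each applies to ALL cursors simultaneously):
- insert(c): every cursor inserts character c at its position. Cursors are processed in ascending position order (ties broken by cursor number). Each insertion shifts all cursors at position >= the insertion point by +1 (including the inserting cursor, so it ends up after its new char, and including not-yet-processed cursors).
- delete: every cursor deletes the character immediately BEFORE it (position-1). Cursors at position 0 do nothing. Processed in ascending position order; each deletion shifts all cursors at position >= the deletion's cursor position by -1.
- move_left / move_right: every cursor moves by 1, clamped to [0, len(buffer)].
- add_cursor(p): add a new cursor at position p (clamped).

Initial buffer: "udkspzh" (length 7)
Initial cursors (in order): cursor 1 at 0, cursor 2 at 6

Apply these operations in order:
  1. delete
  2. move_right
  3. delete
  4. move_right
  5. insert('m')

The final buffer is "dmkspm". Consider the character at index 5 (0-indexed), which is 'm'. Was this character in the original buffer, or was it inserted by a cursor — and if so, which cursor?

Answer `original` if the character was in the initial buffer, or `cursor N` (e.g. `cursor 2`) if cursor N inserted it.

After op 1 (delete): buffer="udksph" (len 6), cursors c1@0 c2@5, authorship ......
After op 2 (move_right): buffer="udksph" (len 6), cursors c1@1 c2@6, authorship ......
After op 3 (delete): buffer="dksp" (len 4), cursors c1@0 c2@4, authorship ....
After op 4 (move_right): buffer="dksp" (len 4), cursors c1@1 c2@4, authorship ....
After op 5 (insert('m')): buffer="dmkspm" (len 6), cursors c1@2 c2@6, authorship .1...2
Authorship (.=original, N=cursor N): . 1 . . . 2
Index 5: author = 2

Answer: cursor 2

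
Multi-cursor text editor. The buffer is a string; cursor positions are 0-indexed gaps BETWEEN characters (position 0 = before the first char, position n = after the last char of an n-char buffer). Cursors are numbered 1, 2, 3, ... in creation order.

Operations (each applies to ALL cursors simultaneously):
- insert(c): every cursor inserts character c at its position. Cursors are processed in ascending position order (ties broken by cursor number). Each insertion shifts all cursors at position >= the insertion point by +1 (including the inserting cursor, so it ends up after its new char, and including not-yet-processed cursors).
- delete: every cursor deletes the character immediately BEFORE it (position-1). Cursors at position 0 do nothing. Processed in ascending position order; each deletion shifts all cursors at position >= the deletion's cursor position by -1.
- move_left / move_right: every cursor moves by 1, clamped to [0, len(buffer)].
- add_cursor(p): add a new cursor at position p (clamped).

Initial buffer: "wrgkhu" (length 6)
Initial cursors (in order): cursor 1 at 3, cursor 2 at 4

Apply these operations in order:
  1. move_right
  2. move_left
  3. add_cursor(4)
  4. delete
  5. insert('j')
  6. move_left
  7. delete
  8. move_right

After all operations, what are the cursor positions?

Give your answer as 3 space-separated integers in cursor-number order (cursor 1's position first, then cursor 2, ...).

Answer: 1 1 1

Derivation:
After op 1 (move_right): buffer="wrgkhu" (len 6), cursors c1@4 c2@5, authorship ......
After op 2 (move_left): buffer="wrgkhu" (len 6), cursors c1@3 c2@4, authorship ......
After op 3 (add_cursor(4)): buffer="wrgkhu" (len 6), cursors c1@3 c2@4 c3@4, authorship ......
After op 4 (delete): buffer="whu" (len 3), cursors c1@1 c2@1 c3@1, authorship ...
After op 5 (insert('j')): buffer="wjjjhu" (len 6), cursors c1@4 c2@4 c3@4, authorship .123..
After op 6 (move_left): buffer="wjjjhu" (len 6), cursors c1@3 c2@3 c3@3, authorship .123..
After op 7 (delete): buffer="jhu" (len 3), cursors c1@0 c2@0 c3@0, authorship 3..
After op 8 (move_right): buffer="jhu" (len 3), cursors c1@1 c2@1 c3@1, authorship 3..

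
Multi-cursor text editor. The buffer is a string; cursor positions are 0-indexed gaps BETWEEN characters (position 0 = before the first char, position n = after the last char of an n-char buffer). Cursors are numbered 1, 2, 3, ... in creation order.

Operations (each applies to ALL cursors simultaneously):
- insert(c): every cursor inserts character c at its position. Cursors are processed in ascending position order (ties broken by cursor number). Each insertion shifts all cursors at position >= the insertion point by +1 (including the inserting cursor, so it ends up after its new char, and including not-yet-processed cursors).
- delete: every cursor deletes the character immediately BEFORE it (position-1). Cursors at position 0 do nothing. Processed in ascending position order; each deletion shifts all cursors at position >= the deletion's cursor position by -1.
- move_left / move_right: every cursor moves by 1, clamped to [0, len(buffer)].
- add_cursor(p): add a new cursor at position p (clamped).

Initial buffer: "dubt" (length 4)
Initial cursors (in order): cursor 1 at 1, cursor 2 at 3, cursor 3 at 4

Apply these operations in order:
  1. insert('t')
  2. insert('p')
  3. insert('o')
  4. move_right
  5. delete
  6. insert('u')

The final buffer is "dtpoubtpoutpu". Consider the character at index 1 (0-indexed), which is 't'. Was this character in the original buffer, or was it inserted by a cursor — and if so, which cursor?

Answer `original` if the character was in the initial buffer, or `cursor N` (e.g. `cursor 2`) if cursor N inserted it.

Answer: cursor 1

Derivation:
After op 1 (insert('t')): buffer="dtubttt" (len 7), cursors c1@2 c2@5 c3@7, authorship .1..2.3
After op 2 (insert('p')): buffer="dtpubtpttp" (len 10), cursors c1@3 c2@7 c3@10, authorship .11..22.33
After op 3 (insert('o')): buffer="dtpoubtpottpo" (len 13), cursors c1@4 c2@9 c3@13, authorship .111..222.333
After op 4 (move_right): buffer="dtpoubtpottpo" (len 13), cursors c1@5 c2@10 c3@13, authorship .111..222.333
After op 5 (delete): buffer="dtpobtpotp" (len 10), cursors c1@4 c2@8 c3@10, authorship .111.22233
After op 6 (insert('u')): buffer="dtpoubtpoutpu" (len 13), cursors c1@5 c2@10 c3@13, authorship .1111.2222333
Authorship (.=original, N=cursor N): . 1 1 1 1 . 2 2 2 2 3 3 3
Index 1: author = 1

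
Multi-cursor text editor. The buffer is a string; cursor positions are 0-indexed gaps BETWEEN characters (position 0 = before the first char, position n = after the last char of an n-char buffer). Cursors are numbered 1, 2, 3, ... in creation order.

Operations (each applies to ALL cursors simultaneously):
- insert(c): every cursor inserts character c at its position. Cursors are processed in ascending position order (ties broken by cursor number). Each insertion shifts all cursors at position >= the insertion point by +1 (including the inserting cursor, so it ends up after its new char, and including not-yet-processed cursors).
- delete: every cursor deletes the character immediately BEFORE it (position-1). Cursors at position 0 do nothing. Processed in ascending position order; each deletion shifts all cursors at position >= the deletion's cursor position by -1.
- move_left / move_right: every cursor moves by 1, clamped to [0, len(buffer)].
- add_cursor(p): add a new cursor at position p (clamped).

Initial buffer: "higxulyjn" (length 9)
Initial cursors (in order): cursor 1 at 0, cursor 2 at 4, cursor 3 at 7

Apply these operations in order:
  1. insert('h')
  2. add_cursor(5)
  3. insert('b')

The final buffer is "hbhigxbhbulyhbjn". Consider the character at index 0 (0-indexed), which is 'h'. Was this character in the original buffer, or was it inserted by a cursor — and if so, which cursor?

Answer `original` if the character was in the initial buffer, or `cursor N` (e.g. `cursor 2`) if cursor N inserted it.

Answer: cursor 1

Derivation:
After op 1 (insert('h')): buffer="hhigxhulyhjn" (len 12), cursors c1@1 c2@6 c3@10, authorship 1....2...3..
After op 2 (add_cursor(5)): buffer="hhigxhulyhjn" (len 12), cursors c1@1 c4@5 c2@6 c3@10, authorship 1....2...3..
After op 3 (insert('b')): buffer="hbhigxbhbulyhbjn" (len 16), cursors c1@2 c4@7 c2@9 c3@14, authorship 11....422...33..
Authorship (.=original, N=cursor N): 1 1 . . . . 4 2 2 . . . 3 3 . .
Index 0: author = 1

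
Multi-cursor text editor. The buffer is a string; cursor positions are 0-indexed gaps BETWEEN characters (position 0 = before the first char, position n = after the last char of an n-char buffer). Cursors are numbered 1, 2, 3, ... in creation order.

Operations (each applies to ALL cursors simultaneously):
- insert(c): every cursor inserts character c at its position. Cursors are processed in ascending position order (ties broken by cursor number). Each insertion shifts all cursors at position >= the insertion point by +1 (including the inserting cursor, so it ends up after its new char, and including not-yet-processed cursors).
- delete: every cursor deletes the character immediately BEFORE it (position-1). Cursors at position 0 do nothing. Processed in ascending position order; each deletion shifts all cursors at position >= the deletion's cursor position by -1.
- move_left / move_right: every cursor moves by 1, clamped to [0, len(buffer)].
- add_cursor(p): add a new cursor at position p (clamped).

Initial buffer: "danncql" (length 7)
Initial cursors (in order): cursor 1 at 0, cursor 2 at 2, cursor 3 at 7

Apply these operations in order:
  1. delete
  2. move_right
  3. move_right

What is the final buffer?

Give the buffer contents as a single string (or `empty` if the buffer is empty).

Answer: dnncq

Derivation:
After op 1 (delete): buffer="dnncq" (len 5), cursors c1@0 c2@1 c3@5, authorship .....
After op 2 (move_right): buffer="dnncq" (len 5), cursors c1@1 c2@2 c3@5, authorship .....
After op 3 (move_right): buffer="dnncq" (len 5), cursors c1@2 c2@3 c3@5, authorship .....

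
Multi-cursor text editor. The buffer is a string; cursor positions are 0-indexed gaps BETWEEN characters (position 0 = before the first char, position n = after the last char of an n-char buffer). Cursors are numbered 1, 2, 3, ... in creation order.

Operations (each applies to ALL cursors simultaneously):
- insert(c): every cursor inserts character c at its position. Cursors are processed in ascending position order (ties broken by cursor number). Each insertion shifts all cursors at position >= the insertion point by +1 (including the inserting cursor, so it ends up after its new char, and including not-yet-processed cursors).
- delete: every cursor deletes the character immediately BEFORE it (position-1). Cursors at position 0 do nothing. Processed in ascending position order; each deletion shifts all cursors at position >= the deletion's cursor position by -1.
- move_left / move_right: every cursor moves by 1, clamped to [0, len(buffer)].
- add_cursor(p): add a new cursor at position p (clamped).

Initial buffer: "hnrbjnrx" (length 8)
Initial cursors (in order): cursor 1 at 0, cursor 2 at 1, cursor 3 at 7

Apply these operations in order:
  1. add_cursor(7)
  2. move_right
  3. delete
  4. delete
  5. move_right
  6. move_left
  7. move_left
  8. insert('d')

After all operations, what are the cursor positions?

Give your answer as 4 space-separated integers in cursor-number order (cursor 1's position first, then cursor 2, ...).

After op 1 (add_cursor(7)): buffer="hnrbjnrx" (len 8), cursors c1@0 c2@1 c3@7 c4@7, authorship ........
After op 2 (move_right): buffer="hnrbjnrx" (len 8), cursors c1@1 c2@2 c3@8 c4@8, authorship ........
After op 3 (delete): buffer="rbjn" (len 4), cursors c1@0 c2@0 c3@4 c4@4, authorship ....
After op 4 (delete): buffer="rb" (len 2), cursors c1@0 c2@0 c3@2 c4@2, authorship ..
After op 5 (move_right): buffer="rb" (len 2), cursors c1@1 c2@1 c3@2 c4@2, authorship ..
After op 6 (move_left): buffer="rb" (len 2), cursors c1@0 c2@0 c3@1 c4@1, authorship ..
After op 7 (move_left): buffer="rb" (len 2), cursors c1@0 c2@0 c3@0 c4@0, authorship ..
After op 8 (insert('d')): buffer="ddddrb" (len 6), cursors c1@4 c2@4 c3@4 c4@4, authorship 1234..

Answer: 4 4 4 4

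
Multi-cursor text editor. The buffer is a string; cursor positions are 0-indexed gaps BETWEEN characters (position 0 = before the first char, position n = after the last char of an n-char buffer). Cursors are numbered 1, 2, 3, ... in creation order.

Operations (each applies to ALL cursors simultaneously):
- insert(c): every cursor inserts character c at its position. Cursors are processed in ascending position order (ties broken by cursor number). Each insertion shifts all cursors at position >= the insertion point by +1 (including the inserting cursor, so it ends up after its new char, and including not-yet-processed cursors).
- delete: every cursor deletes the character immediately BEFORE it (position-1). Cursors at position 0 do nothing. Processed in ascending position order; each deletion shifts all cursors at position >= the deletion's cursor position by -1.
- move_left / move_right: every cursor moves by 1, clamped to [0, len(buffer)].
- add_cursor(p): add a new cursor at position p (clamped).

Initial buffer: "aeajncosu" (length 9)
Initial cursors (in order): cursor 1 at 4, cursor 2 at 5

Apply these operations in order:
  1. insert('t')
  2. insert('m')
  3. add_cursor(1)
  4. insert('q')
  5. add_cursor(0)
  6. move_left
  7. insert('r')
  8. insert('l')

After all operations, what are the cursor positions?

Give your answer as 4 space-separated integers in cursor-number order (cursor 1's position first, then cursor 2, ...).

After op 1 (insert('t')): buffer="aeajtntcosu" (len 11), cursors c1@5 c2@7, authorship ....1.2....
After op 2 (insert('m')): buffer="aeajtmntmcosu" (len 13), cursors c1@6 c2@9, authorship ....11.22....
After op 3 (add_cursor(1)): buffer="aeajtmntmcosu" (len 13), cursors c3@1 c1@6 c2@9, authorship ....11.22....
After op 4 (insert('q')): buffer="aqeajtmqntmqcosu" (len 16), cursors c3@2 c1@8 c2@12, authorship .3...111.222....
After op 5 (add_cursor(0)): buffer="aqeajtmqntmqcosu" (len 16), cursors c4@0 c3@2 c1@8 c2@12, authorship .3...111.222....
After op 6 (move_left): buffer="aqeajtmqntmqcosu" (len 16), cursors c4@0 c3@1 c1@7 c2@11, authorship .3...111.222....
After op 7 (insert('r')): buffer="rarqeajtmrqntmrqcosu" (len 20), cursors c4@1 c3@3 c1@10 c2@15, authorship 4.33...1111.2222....
After op 8 (insert('l')): buffer="rlarlqeajtmrlqntmrlqcosu" (len 24), cursors c4@2 c3@5 c1@13 c2@19, authorship 44.333...11111.22222....

Answer: 13 19 5 2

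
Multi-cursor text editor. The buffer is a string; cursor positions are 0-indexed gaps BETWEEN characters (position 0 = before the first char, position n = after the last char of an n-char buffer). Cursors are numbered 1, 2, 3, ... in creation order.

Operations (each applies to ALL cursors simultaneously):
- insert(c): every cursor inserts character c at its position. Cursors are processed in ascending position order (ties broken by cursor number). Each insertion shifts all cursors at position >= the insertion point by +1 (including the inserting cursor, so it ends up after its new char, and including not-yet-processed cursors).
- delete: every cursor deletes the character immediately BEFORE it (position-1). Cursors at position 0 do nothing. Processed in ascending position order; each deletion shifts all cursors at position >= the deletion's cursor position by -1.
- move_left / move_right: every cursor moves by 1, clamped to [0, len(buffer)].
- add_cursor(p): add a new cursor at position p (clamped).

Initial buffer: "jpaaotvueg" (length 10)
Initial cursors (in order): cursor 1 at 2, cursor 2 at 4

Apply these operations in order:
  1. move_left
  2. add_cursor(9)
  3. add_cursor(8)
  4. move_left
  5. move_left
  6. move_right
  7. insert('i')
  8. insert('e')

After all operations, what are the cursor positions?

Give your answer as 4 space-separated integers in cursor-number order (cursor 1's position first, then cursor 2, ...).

After op 1 (move_left): buffer="jpaaotvueg" (len 10), cursors c1@1 c2@3, authorship ..........
After op 2 (add_cursor(9)): buffer="jpaaotvueg" (len 10), cursors c1@1 c2@3 c3@9, authorship ..........
After op 3 (add_cursor(8)): buffer="jpaaotvueg" (len 10), cursors c1@1 c2@3 c4@8 c3@9, authorship ..........
After op 4 (move_left): buffer="jpaaotvueg" (len 10), cursors c1@0 c2@2 c4@7 c3@8, authorship ..........
After op 5 (move_left): buffer="jpaaotvueg" (len 10), cursors c1@0 c2@1 c4@6 c3@7, authorship ..........
After op 6 (move_right): buffer="jpaaotvueg" (len 10), cursors c1@1 c2@2 c4@7 c3@8, authorship ..........
After op 7 (insert('i')): buffer="jipiaaotviuieg" (len 14), cursors c1@2 c2@4 c4@10 c3@12, authorship .1.2.....4.3..
After op 8 (insert('e')): buffer="jiepieaaotvieuieeg" (len 18), cursors c1@3 c2@6 c4@13 c3@16, authorship .11.22.....44.33..

Answer: 3 6 16 13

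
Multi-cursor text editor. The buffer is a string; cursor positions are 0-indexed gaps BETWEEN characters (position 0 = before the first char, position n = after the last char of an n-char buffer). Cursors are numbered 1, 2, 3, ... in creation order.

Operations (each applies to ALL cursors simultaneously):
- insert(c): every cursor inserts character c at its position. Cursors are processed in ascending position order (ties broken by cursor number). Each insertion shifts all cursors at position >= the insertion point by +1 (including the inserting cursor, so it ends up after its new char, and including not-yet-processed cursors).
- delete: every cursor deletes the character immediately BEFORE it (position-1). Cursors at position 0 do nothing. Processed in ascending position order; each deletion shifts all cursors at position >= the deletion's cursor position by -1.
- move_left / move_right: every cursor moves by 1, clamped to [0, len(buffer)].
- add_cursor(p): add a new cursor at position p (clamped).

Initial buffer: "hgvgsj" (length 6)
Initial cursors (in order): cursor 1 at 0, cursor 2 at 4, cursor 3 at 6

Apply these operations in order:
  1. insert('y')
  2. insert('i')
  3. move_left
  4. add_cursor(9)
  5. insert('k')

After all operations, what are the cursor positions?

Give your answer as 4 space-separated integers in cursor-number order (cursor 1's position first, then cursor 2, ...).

After op 1 (insert('y')): buffer="yhgvgysjy" (len 9), cursors c1@1 c2@6 c3@9, authorship 1....2..3
After op 2 (insert('i')): buffer="yihgvgyisjyi" (len 12), cursors c1@2 c2@8 c3@12, authorship 11....22..33
After op 3 (move_left): buffer="yihgvgyisjyi" (len 12), cursors c1@1 c2@7 c3@11, authorship 11....22..33
After op 4 (add_cursor(9)): buffer="yihgvgyisjyi" (len 12), cursors c1@1 c2@7 c4@9 c3@11, authorship 11....22..33
After op 5 (insert('k')): buffer="ykihgvgykiskjyki" (len 16), cursors c1@2 c2@9 c4@12 c3@15, authorship 111....222.4.333

Answer: 2 9 15 12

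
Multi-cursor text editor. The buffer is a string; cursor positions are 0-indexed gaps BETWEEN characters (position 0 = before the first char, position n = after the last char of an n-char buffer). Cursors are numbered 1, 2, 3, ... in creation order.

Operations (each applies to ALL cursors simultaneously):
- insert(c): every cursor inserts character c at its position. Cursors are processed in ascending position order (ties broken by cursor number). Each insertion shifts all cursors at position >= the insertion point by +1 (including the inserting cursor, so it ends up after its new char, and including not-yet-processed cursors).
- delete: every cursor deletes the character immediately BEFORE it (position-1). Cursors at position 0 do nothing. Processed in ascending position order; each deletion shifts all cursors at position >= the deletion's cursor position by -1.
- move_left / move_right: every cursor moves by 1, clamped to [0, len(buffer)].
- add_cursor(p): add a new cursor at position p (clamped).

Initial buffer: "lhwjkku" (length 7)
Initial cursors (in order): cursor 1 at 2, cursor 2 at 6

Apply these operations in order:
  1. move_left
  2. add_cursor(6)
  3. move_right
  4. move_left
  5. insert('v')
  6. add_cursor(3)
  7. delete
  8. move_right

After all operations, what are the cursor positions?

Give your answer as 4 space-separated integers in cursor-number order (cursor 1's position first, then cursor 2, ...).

Answer: 2 5 6 2

Derivation:
After op 1 (move_left): buffer="lhwjkku" (len 7), cursors c1@1 c2@5, authorship .......
After op 2 (add_cursor(6)): buffer="lhwjkku" (len 7), cursors c1@1 c2@5 c3@6, authorship .......
After op 3 (move_right): buffer="lhwjkku" (len 7), cursors c1@2 c2@6 c3@7, authorship .......
After op 4 (move_left): buffer="lhwjkku" (len 7), cursors c1@1 c2@5 c3@6, authorship .......
After op 5 (insert('v')): buffer="lvhwjkvkvu" (len 10), cursors c1@2 c2@7 c3@9, authorship .1....2.3.
After op 6 (add_cursor(3)): buffer="lvhwjkvkvu" (len 10), cursors c1@2 c4@3 c2@7 c3@9, authorship .1....2.3.
After op 7 (delete): buffer="lwjkku" (len 6), cursors c1@1 c4@1 c2@4 c3@5, authorship ......
After op 8 (move_right): buffer="lwjkku" (len 6), cursors c1@2 c4@2 c2@5 c3@6, authorship ......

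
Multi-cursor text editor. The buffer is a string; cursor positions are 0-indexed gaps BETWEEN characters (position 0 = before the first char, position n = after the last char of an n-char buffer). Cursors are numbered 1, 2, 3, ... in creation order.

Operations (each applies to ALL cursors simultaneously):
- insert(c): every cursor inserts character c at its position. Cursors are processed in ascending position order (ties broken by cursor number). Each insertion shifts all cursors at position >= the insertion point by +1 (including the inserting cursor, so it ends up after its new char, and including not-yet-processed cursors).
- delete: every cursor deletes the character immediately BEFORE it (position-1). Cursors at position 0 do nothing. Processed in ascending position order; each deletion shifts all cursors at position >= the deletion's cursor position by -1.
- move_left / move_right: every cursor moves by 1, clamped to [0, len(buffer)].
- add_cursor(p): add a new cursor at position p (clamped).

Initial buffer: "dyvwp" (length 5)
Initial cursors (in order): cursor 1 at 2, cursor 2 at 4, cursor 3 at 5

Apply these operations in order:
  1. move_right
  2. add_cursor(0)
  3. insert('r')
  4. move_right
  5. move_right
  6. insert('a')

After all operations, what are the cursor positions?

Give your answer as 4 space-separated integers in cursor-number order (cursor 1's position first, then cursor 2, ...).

Answer: 9 13 13 4

Derivation:
After op 1 (move_right): buffer="dyvwp" (len 5), cursors c1@3 c2@5 c3@5, authorship .....
After op 2 (add_cursor(0)): buffer="dyvwp" (len 5), cursors c4@0 c1@3 c2@5 c3@5, authorship .....
After op 3 (insert('r')): buffer="rdyvrwprr" (len 9), cursors c4@1 c1@5 c2@9 c3@9, authorship 4...1..23
After op 4 (move_right): buffer="rdyvrwprr" (len 9), cursors c4@2 c1@6 c2@9 c3@9, authorship 4...1..23
After op 5 (move_right): buffer="rdyvrwprr" (len 9), cursors c4@3 c1@7 c2@9 c3@9, authorship 4...1..23
After op 6 (insert('a')): buffer="rdyavrwparraa" (len 13), cursors c4@4 c1@9 c2@13 c3@13, authorship 4..4.1..12323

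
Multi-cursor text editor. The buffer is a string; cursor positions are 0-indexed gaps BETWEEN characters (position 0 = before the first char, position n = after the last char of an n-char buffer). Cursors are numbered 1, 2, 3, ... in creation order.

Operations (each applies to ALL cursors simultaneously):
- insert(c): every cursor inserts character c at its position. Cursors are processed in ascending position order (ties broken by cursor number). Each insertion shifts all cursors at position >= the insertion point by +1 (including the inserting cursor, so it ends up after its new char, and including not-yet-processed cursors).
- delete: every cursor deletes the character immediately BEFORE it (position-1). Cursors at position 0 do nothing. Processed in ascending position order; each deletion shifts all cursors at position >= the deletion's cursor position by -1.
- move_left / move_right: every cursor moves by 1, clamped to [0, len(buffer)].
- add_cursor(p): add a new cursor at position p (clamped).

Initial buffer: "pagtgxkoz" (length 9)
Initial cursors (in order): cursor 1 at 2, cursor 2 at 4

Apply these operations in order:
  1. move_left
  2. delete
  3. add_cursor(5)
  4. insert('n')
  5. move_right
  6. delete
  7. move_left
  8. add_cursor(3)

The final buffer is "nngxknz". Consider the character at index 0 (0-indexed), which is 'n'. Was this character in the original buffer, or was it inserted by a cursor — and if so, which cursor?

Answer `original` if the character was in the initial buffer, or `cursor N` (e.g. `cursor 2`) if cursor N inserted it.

Answer: cursor 1

Derivation:
After op 1 (move_left): buffer="pagtgxkoz" (len 9), cursors c1@1 c2@3, authorship .........
After op 2 (delete): buffer="atgxkoz" (len 7), cursors c1@0 c2@1, authorship .......
After op 3 (add_cursor(5)): buffer="atgxkoz" (len 7), cursors c1@0 c2@1 c3@5, authorship .......
After op 4 (insert('n')): buffer="nantgxknoz" (len 10), cursors c1@1 c2@3 c3@8, authorship 1.2....3..
After op 5 (move_right): buffer="nantgxknoz" (len 10), cursors c1@2 c2@4 c3@9, authorship 1.2....3..
After op 6 (delete): buffer="nngxknz" (len 7), cursors c1@1 c2@2 c3@6, authorship 12...3.
After op 7 (move_left): buffer="nngxknz" (len 7), cursors c1@0 c2@1 c3@5, authorship 12...3.
After op 8 (add_cursor(3)): buffer="nngxknz" (len 7), cursors c1@0 c2@1 c4@3 c3@5, authorship 12...3.
Authorship (.=original, N=cursor N): 1 2 . . . 3 .
Index 0: author = 1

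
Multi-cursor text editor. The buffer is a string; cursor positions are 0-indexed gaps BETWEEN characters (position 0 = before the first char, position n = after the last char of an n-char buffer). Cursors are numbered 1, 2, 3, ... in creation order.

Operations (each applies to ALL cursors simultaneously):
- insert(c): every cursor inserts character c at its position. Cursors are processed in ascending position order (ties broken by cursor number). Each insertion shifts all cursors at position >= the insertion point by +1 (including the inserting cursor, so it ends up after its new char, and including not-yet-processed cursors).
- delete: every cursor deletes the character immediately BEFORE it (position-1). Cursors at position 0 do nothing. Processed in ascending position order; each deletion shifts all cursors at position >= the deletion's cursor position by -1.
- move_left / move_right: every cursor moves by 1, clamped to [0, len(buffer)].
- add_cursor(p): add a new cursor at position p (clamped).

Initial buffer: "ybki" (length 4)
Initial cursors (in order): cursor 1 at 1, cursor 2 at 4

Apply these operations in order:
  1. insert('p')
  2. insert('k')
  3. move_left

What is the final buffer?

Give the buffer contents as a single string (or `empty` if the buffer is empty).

After op 1 (insert('p')): buffer="ypbkip" (len 6), cursors c1@2 c2@6, authorship .1...2
After op 2 (insert('k')): buffer="ypkbkipk" (len 8), cursors c1@3 c2@8, authorship .11...22
After op 3 (move_left): buffer="ypkbkipk" (len 8), cursors c1@2 c2@7, authorship .11...22

Answer: ypkbkipk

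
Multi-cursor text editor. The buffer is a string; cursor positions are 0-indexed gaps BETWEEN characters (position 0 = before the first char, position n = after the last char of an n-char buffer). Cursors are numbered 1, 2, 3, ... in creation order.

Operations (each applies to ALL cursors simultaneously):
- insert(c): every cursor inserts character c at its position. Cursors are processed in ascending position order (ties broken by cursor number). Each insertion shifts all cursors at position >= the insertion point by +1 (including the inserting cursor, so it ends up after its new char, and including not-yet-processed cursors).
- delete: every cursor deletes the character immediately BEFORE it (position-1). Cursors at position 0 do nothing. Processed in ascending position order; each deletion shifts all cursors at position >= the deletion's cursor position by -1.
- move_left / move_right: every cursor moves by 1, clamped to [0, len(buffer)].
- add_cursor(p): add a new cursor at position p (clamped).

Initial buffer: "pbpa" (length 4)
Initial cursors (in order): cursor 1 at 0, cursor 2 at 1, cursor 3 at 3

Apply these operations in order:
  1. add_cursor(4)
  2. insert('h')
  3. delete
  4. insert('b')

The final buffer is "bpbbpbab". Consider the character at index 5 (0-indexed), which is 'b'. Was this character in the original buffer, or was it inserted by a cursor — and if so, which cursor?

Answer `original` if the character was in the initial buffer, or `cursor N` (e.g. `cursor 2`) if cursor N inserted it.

After op 1 (add_cursor(4)): buffer="pbpa" (len 4), cursors c1@0 c2@1 c3@3 c4@4, authorship ....
After op 2 (insert('h')): buffer="hphbphah" (len 8), cursors c1@1 c2@3 c3@6 c4@8, authorship 1.2..3.4
After op 3 (delete): buffer="pbpa" (len 4), cursors c1@0 c2@1 c3@3 c4@4, authorship ....
After op 4 (insert('b')): buffer="bpbbpbab" (len 8), cursors c1@1 c2@3 c3@6 c4@8, authorship 1.2..3.4
Authorship (.=original, N=cursor N): 1 . 2 . . 3 . 4
Index 5: author = 3

Answer: cursor 3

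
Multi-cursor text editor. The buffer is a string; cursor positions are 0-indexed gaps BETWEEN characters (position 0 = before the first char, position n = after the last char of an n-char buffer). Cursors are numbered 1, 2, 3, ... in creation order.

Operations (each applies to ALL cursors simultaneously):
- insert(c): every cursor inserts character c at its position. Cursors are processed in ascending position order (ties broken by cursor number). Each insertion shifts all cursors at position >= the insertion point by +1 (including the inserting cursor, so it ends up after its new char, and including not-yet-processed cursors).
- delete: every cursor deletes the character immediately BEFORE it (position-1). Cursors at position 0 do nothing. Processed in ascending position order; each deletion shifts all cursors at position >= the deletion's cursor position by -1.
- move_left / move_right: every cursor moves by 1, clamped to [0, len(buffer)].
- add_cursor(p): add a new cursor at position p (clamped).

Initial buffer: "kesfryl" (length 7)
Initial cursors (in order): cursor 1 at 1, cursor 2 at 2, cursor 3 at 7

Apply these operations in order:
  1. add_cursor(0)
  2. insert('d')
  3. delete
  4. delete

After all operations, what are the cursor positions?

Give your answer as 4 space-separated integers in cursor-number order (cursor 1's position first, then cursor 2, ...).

Answer: 0 0 4 0

Derivation:
After op 1 (add_cursor(0)): buffer="kesfryl" (len 7), cursors c4@0 c1@1 c2@2 c3@7, authorship .......
After op 2 (insert('d')): buffer="dkdedsfryld" (len 11), cursors c4@1 c1@3 c2@5 c3@11, authorship 4.1.2.....3
After op 3 (delete): buffer="kesfryl" (len 7), cursors c4@0 c1@1 c2@2 c3@7, authorship .......
After op 4 (delete): buffer="sfry" (len 4), cursors c1@0 c2@0 c4@0 c3@4, authorship ....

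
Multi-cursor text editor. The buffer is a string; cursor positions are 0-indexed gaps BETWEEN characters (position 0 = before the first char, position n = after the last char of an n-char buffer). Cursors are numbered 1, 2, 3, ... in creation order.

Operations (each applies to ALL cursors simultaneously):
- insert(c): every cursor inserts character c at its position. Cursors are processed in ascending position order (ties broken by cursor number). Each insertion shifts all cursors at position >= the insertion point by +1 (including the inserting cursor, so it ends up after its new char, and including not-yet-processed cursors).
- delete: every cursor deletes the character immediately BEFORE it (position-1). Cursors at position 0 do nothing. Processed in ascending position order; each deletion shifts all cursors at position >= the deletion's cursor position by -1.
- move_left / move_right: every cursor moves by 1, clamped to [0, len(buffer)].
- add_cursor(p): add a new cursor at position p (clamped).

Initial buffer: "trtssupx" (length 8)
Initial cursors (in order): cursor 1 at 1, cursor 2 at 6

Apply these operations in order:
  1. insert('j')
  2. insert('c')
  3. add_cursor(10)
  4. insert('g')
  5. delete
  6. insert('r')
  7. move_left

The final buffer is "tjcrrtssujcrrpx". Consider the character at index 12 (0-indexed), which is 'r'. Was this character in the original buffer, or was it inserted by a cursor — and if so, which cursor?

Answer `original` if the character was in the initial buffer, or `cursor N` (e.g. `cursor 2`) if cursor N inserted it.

Answer: cursor 3

Derivation:
After op 1 (insert('j')): buffer="tjrtssujpx" (len 10), cursors c1@2 c2@8, authorship .1.....2..
After op 2 (insert('c')): buffer="tjcrtssujcpx" (len 12), cursors c1@3 c2@10, authorship .11.....22..
After op 3 (add_cursor(10)): buffer="tjcrtssujcpx" (len 12), cursors c1@3 c2@10 c3@10, authorship .11.....22..
After op 4 (insert('g')): buffer="tjcgrtssujcggpx" (len 15), cursors c1@4 c2@13 c3@13, authorship .111.....2223..
After op 5 (delete): buffer="tjcrtssujcpx" (len 12), cursors c1@3 c2@10 c3@10, authorship .11.....22..
After op 6 (insert('r')): buffer="tjcrrtssujcrrpx" (len 15), cursors c1@4 c2@13 c3@13, authorship .111.....2223..
After op 7 (move_left): buffer="tjcrrtssujcrrpx" (len 15), cursors c1@3 c2@12 c3@12, authorship .111.....2223..
Authorship (.=original, N=cursor N): . 1 1 1 . . . . . 2 2 2 3 . .
Index 12: author = 3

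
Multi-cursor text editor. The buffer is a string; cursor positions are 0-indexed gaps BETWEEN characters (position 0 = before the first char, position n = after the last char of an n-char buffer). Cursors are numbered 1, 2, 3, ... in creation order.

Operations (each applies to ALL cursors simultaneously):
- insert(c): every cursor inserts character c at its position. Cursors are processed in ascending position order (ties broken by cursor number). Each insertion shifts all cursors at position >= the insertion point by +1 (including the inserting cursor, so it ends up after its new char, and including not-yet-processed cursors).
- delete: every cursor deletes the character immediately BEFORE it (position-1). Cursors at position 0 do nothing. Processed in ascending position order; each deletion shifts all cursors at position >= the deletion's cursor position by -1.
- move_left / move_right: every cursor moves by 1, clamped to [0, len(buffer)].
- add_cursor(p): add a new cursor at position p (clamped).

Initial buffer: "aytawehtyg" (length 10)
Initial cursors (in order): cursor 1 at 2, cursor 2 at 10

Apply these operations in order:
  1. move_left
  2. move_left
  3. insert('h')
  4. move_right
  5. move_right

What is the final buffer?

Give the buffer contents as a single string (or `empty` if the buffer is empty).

Answer: haytawehthyg

Derivation:
After op 1 (move_left): buffer="aytawehtyg" (len 10), cursors c1@1 c2@9, authorship ..........
After op 2 (move_left): buffer="aytawehtyg" (len 10), cursors c1@0 c2@8, authorship ..........
After op 3 (insert('h')): buffer="haytawehthyg" (len 12), cursors c1@1 c2@10, authorship 1........2..
After op 4 (move_right): buffer="haytawehthyg" (len 12), cursors c1@2 c2@11, authorship 1........2..
After op 5 (move_right): buffer="haytawehthyg" (len 12), cursors c1@3 c2@12, authorship 1........2..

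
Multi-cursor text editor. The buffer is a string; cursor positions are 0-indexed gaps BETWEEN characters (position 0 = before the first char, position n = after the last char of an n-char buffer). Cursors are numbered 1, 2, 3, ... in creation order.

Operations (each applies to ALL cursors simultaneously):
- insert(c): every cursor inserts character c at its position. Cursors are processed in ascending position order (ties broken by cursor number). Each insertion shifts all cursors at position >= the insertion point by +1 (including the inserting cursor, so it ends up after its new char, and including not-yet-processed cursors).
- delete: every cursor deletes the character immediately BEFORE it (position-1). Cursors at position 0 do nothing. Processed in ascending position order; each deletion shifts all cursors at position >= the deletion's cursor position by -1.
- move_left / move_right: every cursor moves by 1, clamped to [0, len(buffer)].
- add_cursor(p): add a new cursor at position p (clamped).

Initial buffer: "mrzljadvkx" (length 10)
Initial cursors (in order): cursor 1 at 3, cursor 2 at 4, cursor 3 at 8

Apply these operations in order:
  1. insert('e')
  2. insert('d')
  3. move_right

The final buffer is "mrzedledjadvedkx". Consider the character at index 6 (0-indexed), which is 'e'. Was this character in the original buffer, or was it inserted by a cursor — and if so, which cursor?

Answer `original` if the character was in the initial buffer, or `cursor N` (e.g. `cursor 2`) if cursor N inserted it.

Answer: cursor 2

Derivation:
After op 1 (insert('e')): buffer="mrzelejadvekx" (len 13), cursors c1@4 c2@6 c3@11, authorship ...1.2....3..
After op 2 (insert('d')): buffer="mrzedledjadvedkx" (len 16), cursors c1@5 c2@8 c3@14, authorship ...11.22....33..
After op 3 (move_right): buffer="mrzedledjadvedkx" (len 16), cursors c1@6 c2@9 c3@15, authorship ...11.22....33..
Authorship (.=original, N=cursor N): . . . 1 1 . 2 2 . . . . 3 3 . .
Index 6: author = 2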